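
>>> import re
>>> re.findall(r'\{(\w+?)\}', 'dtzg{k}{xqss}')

`findall` collects group 1 from each match (2 total).

['k', 'xqss']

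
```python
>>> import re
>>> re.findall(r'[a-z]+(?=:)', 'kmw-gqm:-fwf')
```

The positive lookaround only admits positions where the adjacent text matches; those characters stay outside the span.
Scanning left to right: at [4:7] → 'gqm'.
Since nothing is captured, `findall` lists the 1 matched substring directly.

['gqm']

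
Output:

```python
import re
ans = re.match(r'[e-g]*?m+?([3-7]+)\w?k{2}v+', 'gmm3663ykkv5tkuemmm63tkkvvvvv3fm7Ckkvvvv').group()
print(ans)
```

gmm3663ykkv

`re.match` won't scan ahead — the pattern has to work from the very first character.
The match spans [0:11] → 'gmm3663ykkv'.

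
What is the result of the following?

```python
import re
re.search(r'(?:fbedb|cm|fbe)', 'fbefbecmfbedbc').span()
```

(0, 3)

`search` walks the string left to right and returns the first match it finds.
The match spans [0:3] → 'fbe'.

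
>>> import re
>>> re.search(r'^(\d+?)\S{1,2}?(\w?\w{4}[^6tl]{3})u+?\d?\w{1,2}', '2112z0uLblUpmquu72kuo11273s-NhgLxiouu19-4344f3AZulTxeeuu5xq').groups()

('2112', 'uLblUpmq')

The match spans [0:17] → '2112z0uLblUpmquu7'.
Captured: group 1 = '2112', group 2 = 'uLblUpmq'.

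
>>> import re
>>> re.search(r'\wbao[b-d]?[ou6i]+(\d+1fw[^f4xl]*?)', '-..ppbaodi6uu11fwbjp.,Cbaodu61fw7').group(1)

The match spans [4:17] → 'pbaodi6uu11fw'.
Captured: group 1 = '11fw'.

'11fw'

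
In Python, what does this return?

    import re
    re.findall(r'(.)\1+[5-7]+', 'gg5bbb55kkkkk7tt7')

['g', 'b', 'k', 't']

`\1` is not a pattern — it's the concrete string captured by group 1, re-applied verbatim.
Because there's exactly one group, `findall` drops the full match and keeps group 1 from each hit.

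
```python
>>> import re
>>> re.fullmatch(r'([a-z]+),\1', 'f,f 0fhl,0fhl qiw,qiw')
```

The backreference `\1` re-matches whatever the first group consumed, character for character.
`re.fullmatch` requires the pattern to consume the entire string.
Here there's no way to consume every character, so the call returns None.

None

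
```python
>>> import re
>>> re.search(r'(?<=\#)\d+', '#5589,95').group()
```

The positive lookaround only admits positions where the adjacent text matches; those characters stay outside the span.
`re.search` scans for the first position where the pattern succeeds.
The match spans [1:5] → '5589'.

'5589'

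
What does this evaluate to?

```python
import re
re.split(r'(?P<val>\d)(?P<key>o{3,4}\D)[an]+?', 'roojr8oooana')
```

The `?` after the quantifier makes it lazy — it takes as little as possible before letting the rest of the pattern try.
The group in the pattern means `split` returns the separators' captures alongside the pieces.

['roojr', '8', 'oooa', 'a']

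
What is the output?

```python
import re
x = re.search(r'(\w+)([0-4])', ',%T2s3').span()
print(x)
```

This matches one or more of a word character (captured); then a character in [0-4] (captured).
Unlike `match`, `search` isn't anchored — it looks for the pattern anywhere in the string.
The match spans [2:6] → 'T2s3'.
Captured: group 1 = 'T2s', group 2 = '3'.

(2, 6)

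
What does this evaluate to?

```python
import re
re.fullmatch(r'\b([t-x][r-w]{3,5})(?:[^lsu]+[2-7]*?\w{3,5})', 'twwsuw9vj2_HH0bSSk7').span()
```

(0, 19)

Pattern: a word boundary (`\b`, zero-width); then a character in [t-x], then 3 to 5 of a character in [r-w] (captured); then one or more of any character except [lsu], then zero or more of a character in [2-7] (lazy), then 3 to 5 of a word character (non-capturing group).
`re.fullmatch` requires the pattern to consume the entire string.
The match spans [0:19] → 'twwsuw9vj2_HH0bSSk7'.
Captured: group 1 = 'twwsuw'.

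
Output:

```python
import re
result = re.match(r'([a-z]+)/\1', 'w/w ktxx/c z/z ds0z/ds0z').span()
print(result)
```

(0, 3)

The backreference `\1` re-matches whatever the first group consumed, character for character.
`match` is anchored at position 0; if the pattern doesn't fit there, it returns None.
The match spans [0:3] → 'w/w'.
Captured: group 1 = 'w'.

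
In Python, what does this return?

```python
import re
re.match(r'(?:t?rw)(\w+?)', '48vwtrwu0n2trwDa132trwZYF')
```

`re.match` only tries the pattern at the start of the string.
Here position 0 doesn't satisfy it, so the call returns None.

None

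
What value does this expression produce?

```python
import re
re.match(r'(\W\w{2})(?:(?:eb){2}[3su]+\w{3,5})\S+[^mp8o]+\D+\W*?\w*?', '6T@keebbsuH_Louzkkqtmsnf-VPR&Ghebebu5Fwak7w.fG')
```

None

The pattern matches a non-word character, then exactly 2 of a word character (captured); then the literal 'eb' repeated 2 times, then one or more of one of [3su], then 3 to 5 of a word character (non-capturing group); then one or more of a non-whitespace character, then one or more of any character except [mp8o], then one or more of a non-digit; then zero or more of a non-word character (lazy), then zero or more of a word character (lazy).
`re.match` won't scan ahead — the pattern has to work from the very first character.
Here the string doesn't start with a match, so the call returns None.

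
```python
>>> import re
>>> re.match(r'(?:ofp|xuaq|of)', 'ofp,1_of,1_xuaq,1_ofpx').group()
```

'ofp'

Alternation isn't longest-match — the leftmost alternative that fits at this position is chosen.
`match` is anchored at position 0; if the pattern doesn't fit there, it returns None.
The match spans [0:3] → 'ofp'.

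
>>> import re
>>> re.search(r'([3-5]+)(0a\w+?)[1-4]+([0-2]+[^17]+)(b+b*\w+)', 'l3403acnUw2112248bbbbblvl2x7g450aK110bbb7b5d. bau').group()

'450aK110bbb7b5d'

This matches one or more of a character in [3-5] (captured); then the literal '0a', then one or more of a word character (lazy) (captured); then one or more of a character in [1-4]; then one or more of a character in [0-2], then one or more of any character except [17] (captured); then one or more of the literal 'b', then zero or more of a literal 'b', then one or more of a word character (captured).
`search` walks the string left to right and returns the first match it finds.
The match spans [29:44] → '450aK110bbb7b5d'.
Captured: group 1 = '45', group 2 = '0aK', group 3 = '0bb', group 4 = 'b7b5d'.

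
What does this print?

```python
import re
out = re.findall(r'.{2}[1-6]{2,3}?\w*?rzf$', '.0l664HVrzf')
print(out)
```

['0l664HVrzf']

No capturing groups, so `findall` returns the 1 full match string.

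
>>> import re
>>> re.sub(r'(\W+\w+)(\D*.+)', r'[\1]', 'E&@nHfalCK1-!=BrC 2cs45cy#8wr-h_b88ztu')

'E[&@nHfalCK1]'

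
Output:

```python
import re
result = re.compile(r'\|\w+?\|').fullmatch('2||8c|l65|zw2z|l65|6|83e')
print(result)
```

`re.fullmatch` is like wrapping the pattern in `^…$` (in single-line mode).
Here the string isn't matched end-to-end, so the call returns None.

None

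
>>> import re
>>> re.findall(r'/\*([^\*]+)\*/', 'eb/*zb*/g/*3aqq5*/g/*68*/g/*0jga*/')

['zb', '3aqq5', '68', '0jga']

Matches: at [2:8] match '/*zb*/', group 1 = 'zb'; at [9:18] match '/*3aqq5*/', group 1 = '3aqq5'; at [19:25] match '/*68*/', group 1 = '68'; at [26:34] match '/*0jga*/', group 1 = '0jga'.
With a single group, `findall` returns only what that group captured — 4 items.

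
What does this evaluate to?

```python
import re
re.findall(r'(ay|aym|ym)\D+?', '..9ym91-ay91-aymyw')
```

['ay']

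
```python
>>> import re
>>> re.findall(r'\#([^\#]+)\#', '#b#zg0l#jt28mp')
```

Walking the string: at [0:3] match '#b#', group 1 = 'b'.
Because there's exactly one group, `findall` drops the full match and keeps group 1 from the one hit.

['b']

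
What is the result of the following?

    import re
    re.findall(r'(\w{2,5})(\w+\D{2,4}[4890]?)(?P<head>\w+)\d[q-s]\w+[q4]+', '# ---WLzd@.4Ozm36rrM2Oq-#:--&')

The pattern matches 2 to 5 of a word character (captured); then one or more of a word character, then 2 to 4 of a non-digit, then optionally one of [4890] (captured); then one or more of a word character (captured as 'head'); then a digit, then a character in [q-s]; then one or more of a word character, then one or more of one of [q4].
Walking the string: at [5:23] match 'WLzd@.4Ozm36rrM2Oq', groups = ('WLz', 'd@.4', 'Ozm3').
Multiple groups make `findall` return tuples — one 3-tuple for the one match.

[('WLz', 'd@.4', 'Ozm3')]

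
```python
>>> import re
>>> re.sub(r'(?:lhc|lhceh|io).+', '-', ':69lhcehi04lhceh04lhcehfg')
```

':69-'

Each match is replaced by '-'.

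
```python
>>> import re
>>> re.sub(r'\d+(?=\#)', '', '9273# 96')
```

Lookahead/lookbehind check context without consuming it, so the matched span excludes the asserted characters.
Matches: at [0:4] → '9273'.
Each match is replaced by ''.

'# 96'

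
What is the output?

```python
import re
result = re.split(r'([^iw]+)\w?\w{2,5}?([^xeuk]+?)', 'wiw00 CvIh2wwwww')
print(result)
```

['wiw', '00 CvIh2', 'w', 'w']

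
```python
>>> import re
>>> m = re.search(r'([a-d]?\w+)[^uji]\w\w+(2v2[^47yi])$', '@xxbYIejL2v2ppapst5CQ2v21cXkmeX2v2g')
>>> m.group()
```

The match spans [1:35] → 'xxbYIejL2v2ppapst5CQ2v21cXkmeX2v2g'.

'xxbYIejL2v2ppapst5CQ2v21cXkmeX2v2g'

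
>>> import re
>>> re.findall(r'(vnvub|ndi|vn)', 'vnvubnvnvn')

Branches in `(...|...)` are attempted left-to-right; the first branch that allows the whole pattern to succeed is taken.
Walking the string: at [0:5] match 'vnvub', group 1 = 'vnvub'; at [6:8] match 'vn', group 1 = 'vn'; at [8:10] match 'vn', group 1 = 'vn'.
`findall` collects group 1 from each match (3 total).

['vnvub', 'vn', 'vn']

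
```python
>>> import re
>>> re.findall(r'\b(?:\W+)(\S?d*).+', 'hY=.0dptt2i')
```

Pattern: a word boundary (`\b`, zero-width); then one or more of a non-word character (non-capturing group); then optionally a non-whitespace character, then zero or more of a literal 'd' (captured); then one or more of any character.
Scanning left to right: at [2:11] match '=.0dptt2i', group 1 = '0d'.
One capturing group, so `findall` returns just the captured substring from the one match — 1 in all.

['0d']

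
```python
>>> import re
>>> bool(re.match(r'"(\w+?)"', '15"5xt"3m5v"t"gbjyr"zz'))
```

`match` is anchored at position 0; if the pattern doesn't fit there, it returns None.
Here position 0 doesn't satisfy it, so the call returns None, and `bool(None)` is False.

False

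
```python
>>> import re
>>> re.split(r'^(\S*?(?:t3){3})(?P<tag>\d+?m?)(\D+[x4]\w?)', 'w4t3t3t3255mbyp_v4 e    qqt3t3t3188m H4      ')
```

['', 'w4t3t3t3', '255m', 'byp_v4', ' e    qqt3t3t3188m H4      ']

Because the pattern has a capturing group, `split` also inserts each captured text between the pieces.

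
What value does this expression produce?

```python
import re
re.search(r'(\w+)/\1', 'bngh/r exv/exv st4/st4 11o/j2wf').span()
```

(7, 14)

A backreference is literal: `\1` must see the identical characters the first group matched.
`re.search` scans for the first position where the pattern succeeds.
The match spans [7:14] → 'exv/exv'.
Captured: group 1 = 'exv'.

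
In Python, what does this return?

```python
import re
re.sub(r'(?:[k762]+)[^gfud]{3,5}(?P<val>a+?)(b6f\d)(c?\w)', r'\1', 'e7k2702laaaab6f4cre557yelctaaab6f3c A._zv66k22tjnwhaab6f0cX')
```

'eaae55aaa A._zvaa'

Pattern: one or more of one of [k762] (non-capturing group); then 3 to 5 of any character except [gfud]; then one or more of a literal 'a' (lazy) (captured as 'val'); then the literal 'b6f', then a digit (captured); then optionally a literal 'c', then a word character (captured).
Matches: at [1:18] → '7k2702laaaab6f4cr'; at [21:35] → '7yelctaaab6f3c'; at [41:59] → '66k22tjnwhaab6f0cX'.
`\1` in the replacement pulls in group 1's text for each match.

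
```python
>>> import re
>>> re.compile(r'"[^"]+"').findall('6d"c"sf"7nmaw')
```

['"c"']

Matches: at [2:5] → '"c"'.
`findall` yields the raw match text (1 of them) because the pattern has no groups.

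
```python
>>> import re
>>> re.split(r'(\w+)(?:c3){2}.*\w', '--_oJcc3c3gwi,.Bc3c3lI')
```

['--', '_oJc', '']

This matches one or more of a word character (captured); then the literal 'c3' repeated 2 times, then zero or more of any character, then a word character.
Matches to split on: at [2:22] → '_oJcc3c3gwi,.Bc3c3lI'.
Because the pattern has a capturing group, `split` also inserts each captured text between the pieces.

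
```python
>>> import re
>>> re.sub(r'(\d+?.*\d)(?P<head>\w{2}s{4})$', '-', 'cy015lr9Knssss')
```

Pattern: one or more of a digit (lazy), then zero or more of any character, then a digit (captured); then exactly 2 of a word character, then exactly 4 of the literal 's' (captured as 'head'); then anchored at the end.
Each match is replaced by '-'.

'cy-'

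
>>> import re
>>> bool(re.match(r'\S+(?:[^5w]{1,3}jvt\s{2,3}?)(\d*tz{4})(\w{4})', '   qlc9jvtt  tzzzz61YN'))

False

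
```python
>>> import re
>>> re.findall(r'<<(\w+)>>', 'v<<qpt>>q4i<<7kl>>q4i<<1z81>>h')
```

Scanning left to right: at [1:8] match '<<qpt>>', group 1 = 'qpt'; at [11:18] match '<<7kl>>', group 1 = '7kl'; at [21:29] match '<<1z81>>', group 1 = '1z81'.
One capturing group, so `findall` returns just the captured substring from each match — 3 in all.

['qpt', '7kl', '1z81']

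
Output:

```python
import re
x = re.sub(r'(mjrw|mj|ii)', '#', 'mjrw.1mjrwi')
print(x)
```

The regex engine tests alternatives in the order written; an earlier branch that matches wins even if a later one would match more.
Matches: at [0:4] → 'mjrw'; at [6:10] → 'mjrw'.
Each match is replaced by '#'.

#.1#i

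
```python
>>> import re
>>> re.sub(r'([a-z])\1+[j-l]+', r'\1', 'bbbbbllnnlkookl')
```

The backreference `\1` re-matches whatever the first group consumed, character for character.
`\1` in the replacement pulls in group 1's text for each match.

'bno'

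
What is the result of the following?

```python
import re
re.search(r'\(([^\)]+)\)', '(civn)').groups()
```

('civn',)

`re.search` tries every starting position until one works.
The match spans [0:6] → '(civn)'.
Captured: group 1 = 'civn'.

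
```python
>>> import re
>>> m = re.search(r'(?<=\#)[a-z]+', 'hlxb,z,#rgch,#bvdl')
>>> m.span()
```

(8, 12)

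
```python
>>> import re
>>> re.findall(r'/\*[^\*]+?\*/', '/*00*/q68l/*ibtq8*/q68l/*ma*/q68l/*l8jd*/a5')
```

['/*00*/', '/*ibtq8*/', '/*ma*/', '/*l8jd*/']

No capturing groups, so `findall` returns the 4 full match strings.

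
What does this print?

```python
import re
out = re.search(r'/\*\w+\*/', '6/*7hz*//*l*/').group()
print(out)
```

`search` walks the string left to right and returns the first match it finds.
The match spans [1:8] → '/*7hz*/'.

/*7hz*/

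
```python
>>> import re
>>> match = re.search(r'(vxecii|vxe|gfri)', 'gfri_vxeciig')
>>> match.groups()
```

Unlike `match`, `search` isn't anchored — it looks for the pattern anywhere in the string.
The match spans [0:4] → 'gfri'.
Captured: group 1 = 'gfri'.

('gfri',)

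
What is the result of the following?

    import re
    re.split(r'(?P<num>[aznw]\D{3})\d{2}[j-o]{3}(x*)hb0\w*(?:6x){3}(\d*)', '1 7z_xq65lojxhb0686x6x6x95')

['1 7', 'z_xq', 'x', '95', '']

This matches one of [aznw], then exactly 3 of a non-digit (captured as 'num'); then exactly 2 of a digit, then exactly 3 of a character in [j-o]; then zero or more of a literal 'x' (captured); then the literal 'hb0', then zero or more of a word character, then the literal '6x' repeated 3 times; then zero or more of a digit (captured).
The group in the pattern means `split` returns the separators' captures alongside the pieces.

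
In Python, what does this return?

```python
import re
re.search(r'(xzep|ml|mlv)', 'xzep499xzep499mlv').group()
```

Unlike `match`, `search` isn't anchored — it looks for the pattern anywhere in the string.
The match spans [0:4] → 'xzep'.
Captured: group 1 = 'xzep'.

'xzep'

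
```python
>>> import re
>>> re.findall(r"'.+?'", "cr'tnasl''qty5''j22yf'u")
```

A non-greedy quantifier consumes as few characters as it can — just enough that the remainder of the pattern still matches from where it stops; whatever follows it matches normally.
Walking the string: at [2:9] → "'tnasl'"; at [9:15] → "'qty5'"; at [15:22] → "'j22yf'".
Since nothing is captured, `findall` lists the 3 matched substrings directly.

["'tnasl'", "'qty5'", "'j22yf'"]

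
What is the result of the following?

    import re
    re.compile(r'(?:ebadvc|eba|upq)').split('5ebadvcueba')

['5', 'u', '']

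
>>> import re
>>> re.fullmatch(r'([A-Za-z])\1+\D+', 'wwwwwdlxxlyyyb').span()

After group 1 captures some text, `\1` only succeeds where that same text appears again.
`fullmatch` succeeds only if the pattern covers the string from start to end.
The match spans [0:14] → 'wwwwwdlxxlyyyb'.
Captured: group 1 = 'w'.

(0, 14)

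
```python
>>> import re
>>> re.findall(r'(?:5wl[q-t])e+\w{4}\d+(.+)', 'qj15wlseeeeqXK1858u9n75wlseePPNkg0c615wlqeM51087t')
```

The pattern matches the literal '5wl', then a character in [q-t] (non-capturing group); then one or more of a literal 'e'; then exactly 4 of a word character, then one or more of a digit; then one or more of any character (captured).
Scanning left to right: at [3:49] match '5wlseeeeqXK1858u9n75wlseePPNkg0c615wlqeM51087t', group 1 = 'u9n75wlseePPNkg0c615wlqeM51087t'.
With a single group, `findall` returns only what that group captured — 1 item.

['u9n75wlseePPNkg0c615wlqeM51087t']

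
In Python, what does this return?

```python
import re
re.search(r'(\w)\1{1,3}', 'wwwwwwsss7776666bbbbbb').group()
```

After group 1 captures some text, `\1` only succeeds where that same text appears again.
The match spans [0:4] → 'wwww'.

'wwww'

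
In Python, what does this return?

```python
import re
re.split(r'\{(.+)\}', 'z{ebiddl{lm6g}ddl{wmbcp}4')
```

['z', 'ebiddl{lm6g}ddl{wmbcp', '4']

`re.split` interleaves the captured-group text with the surrounding fragments.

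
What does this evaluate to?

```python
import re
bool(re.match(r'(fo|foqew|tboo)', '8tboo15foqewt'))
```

`re.match` only tries the pattern at the start of the string.
Here position 0 doesn't satisfy it, so the call returns None, and `bool(None)` is False.

False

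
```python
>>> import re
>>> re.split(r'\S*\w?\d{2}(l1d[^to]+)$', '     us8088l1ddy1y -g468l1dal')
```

With a capturing group present, the delimiter's captured portion is kept in the result list.

['     ', 'l1ddy1y -g468l1dal', '']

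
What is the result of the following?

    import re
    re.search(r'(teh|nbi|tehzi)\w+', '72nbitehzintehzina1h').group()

`re.search` scans for the first position where the pattern succeeds.
The match spans [2:20] → 'nbitehzintehzina1h'.
Captured: group 1 = 'nbi'.

'nbitehzintehzina1h'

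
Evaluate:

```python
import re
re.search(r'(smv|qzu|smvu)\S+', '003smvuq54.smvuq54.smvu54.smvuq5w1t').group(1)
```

'smv'

`|` is ordered: at each position the engine commits to the first alternative that works.
`search` walks the string left to right and returns the first match it finds.
The match spans [3:35] → 'smvuq54.smvuq54.smvu54.smvuq5w1t'.
Captured: group 1 = 'smv'.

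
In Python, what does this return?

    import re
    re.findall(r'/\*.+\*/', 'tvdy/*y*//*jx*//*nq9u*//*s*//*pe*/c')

`findall` yields the raw match text (1 of them) because the pattern has no groups.

['/*y*//*jx*//*nq9u*//*s*//*pe*/']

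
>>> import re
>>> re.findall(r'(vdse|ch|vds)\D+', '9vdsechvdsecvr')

['vdse']

Alternation isn't longest-match — the leftmost alternative that fits at this position is chosen.
One capturing group, so `findall` returns just the captured substring from the one match — 1 in all.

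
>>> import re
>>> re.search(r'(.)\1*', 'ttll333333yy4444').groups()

('t',)

The match spans [0:2] → 'tt'.
Captured: group 1 = 't'.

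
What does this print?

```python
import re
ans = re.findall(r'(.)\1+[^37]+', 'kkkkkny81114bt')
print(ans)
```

['k']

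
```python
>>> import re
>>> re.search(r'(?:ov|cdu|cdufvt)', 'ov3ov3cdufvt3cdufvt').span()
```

The match spans [0:2] → 'ov'.

(0, 2)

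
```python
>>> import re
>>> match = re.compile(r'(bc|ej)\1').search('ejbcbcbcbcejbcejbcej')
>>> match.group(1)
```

'bc'

The match spans [2:6] → 'bcbc'.
Captured: group 1 = 'bc'.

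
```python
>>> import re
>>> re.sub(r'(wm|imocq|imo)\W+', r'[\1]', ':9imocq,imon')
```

':9[imocq]imon'

`\1` in the replacement pulls in group 1's text for each match.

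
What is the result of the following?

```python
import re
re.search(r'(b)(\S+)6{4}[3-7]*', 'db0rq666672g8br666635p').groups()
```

This matches a literal 'b' (captured); then one or more of a non-whitespace character (captured); then exactly 4 of a literal '6', then zero or more of a character in [3-7].
`search` walks the string left to right and returns the first match it finds.
The match spans [1:21] → 'b0rq666672g8br666635'.
Captured: group 1 = 'b', group 2 = '0rq666672g8br'.

('b', '0rq666672g8br')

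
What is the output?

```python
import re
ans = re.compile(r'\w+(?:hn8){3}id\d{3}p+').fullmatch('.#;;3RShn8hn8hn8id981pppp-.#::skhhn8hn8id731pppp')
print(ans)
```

None

`re.fullmatch` requires the pattern to consume the entire string.
Here there's no way to consume every character, so the call returns None.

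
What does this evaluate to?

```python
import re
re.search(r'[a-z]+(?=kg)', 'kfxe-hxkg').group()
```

'hx'

The `(?=…)`/`(?<=…)` assertion just peeks at neighbouring text; it doesn't advance the match position.
`re.search` scans for the first position where the pattern succeeds.
The match spans [5:7] → 'hx'.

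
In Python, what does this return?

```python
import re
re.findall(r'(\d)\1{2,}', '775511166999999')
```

After group 1 captures some text, `\1` only succeeds where that same text appears again.
Matches: at [4:7] match '111', group 1 = '1'; at [9:15] match '999999', group 1 = '9'.
One capturing group, so `findall` returns just the captured substring from each match — 2 in all.

['1', '9']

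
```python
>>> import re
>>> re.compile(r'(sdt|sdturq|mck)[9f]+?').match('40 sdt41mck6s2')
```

With `match`, the pattern is implicitly anchored at the beginning.
Here position 0 doesn't satisfy it, so the call returns None.

None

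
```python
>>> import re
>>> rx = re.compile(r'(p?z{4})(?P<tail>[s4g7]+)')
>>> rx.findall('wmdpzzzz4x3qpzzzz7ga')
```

[('pzzzz', '4'), ('pzzzz', '7g')]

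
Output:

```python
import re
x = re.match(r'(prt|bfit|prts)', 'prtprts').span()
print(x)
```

`match` is anchored at position 0; if the pattern doesn't fit there, it returns None.
The match spans [0:3] → 'prt'.
Captured: group 1 = 'prt'.

(0, 3)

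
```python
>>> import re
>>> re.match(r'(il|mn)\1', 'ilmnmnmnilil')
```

None

A backreference is literal: `\1` must see the identical characters the first group matched.
With `match`, the pattern is implicitly anchored at the beginning.
Here position 0 doesn't satisfy it, so the call returns None.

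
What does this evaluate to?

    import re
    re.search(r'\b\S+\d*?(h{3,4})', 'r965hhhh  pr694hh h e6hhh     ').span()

(0, 8)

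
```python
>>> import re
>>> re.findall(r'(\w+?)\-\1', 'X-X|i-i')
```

A backreference is literal: `\1` must see the identical characters the first group matched.
With a single group, `findall` returns only what that group captured — 2 items.

['X', 'i']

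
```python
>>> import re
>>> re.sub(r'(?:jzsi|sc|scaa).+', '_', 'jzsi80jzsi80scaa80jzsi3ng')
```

Matches: at [0:25] → 'jzsi80jzsi80scaa80jzsi3ng'.
`sub` substitutes '_' at each match site.

'_'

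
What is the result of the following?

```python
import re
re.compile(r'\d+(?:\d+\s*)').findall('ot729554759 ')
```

The pattern matches one or more of a digit; then one or more of a digit, then zero or more of whitespace (non-capturing group).
Scanning left to right: at [2:12] → '729554759 '.
With no groups in the pattern, `findall` gives back each whole match — 1 here.

['729554759 ']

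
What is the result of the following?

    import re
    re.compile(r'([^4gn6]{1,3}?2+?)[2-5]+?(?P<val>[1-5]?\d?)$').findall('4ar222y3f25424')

[('y3f2', '24')]

Pattern: 1 to 3 of any character except [4gn6] (lazy), then one or more of a literal '2' (lazy) (captured); then one or more of a character in [2-5] (lazy); then optionally a character in [1-5], then optionally a digit (captured as 'val'); then anchored at the end.
The `?` after the quantifier makes it lazy — it takes as little as possible before letting the rest of the pattern try.
Matches: at [6:14] match 'y3f25424', groups = ('y3f2', '24').
2 groups means the one result is a tuple of 2 captured strings — 1 here.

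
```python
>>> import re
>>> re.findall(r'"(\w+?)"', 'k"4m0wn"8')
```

With a single group, `findall` returns only what that group captured — 1 item.

['4m0wn']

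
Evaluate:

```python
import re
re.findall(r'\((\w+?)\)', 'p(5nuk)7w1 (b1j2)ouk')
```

['5nuk', 'b1j2']

`findall` collects group 1 from each match (2 total).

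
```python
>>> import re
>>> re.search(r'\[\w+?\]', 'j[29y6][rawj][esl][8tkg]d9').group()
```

The match spans [1:7] → '[29y6]'.

'[29y6]'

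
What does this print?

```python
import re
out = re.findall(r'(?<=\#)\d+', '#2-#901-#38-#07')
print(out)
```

['2', '901', '38', '07']

Because the assertion is zero-width, the text it checks is not consumed and won't appear in the result.
Scanning left to right: at [1:2] → '2'; at [4:7] → '901'; at [9:11] → '38'; at [13:15] → '07'.
`findall` yields the raw match text (4 of them) because the pattern has no groups.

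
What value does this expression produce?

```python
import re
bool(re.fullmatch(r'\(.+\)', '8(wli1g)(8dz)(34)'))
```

`re.fullmatch` is like wrapping the pattern in `^…$` (in single-line mode).
Here the pattern can't cover the whole string, so the call returns None, and `bool(None)` is False.

False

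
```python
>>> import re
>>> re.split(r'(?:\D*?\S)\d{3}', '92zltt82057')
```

The pattern matches zero or more of a non-digit (lazy), then a non-whitespace character (non-capturing group); then exactly 3 of a digit.
With the lazy modifier that quantifier settles for the fewest repetitions that let the rest of the pattern succeed (the atoms after it are unaffected and can still be greedy).
Matches to split on: at [2:9] → 'zltt820'.
The string is cut at each match, leaving 2 pieces.

['92', '57']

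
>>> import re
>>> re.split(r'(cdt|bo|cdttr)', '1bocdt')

['1', 'bo', '', 'cdt', '']

Matches to split on: at [1:3] → 'bo'; at [3:6] → 'cdt'.
With a capturing group present, the delimiter's captured portion is kept in the result list.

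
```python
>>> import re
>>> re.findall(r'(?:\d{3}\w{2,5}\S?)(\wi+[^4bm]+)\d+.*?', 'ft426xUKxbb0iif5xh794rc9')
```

['0iif5xh79']

The pattern matches exactly 3 of a digit, then 2 to 5 of a word character, then optionally a non-whitespace character (non-capturing group); then a word character, then one or more of a literal 'i', then one or more of any character except [4bm] (captured); then one or more of a digit; then zero or more of any character (lazy).
Walking the string: at [2:21] match '426xUKxbb0iif5xh794', group 1 = '0iif5xh79'.
One capturing group, so `findall` returns just the captured substring from the one match — 1 in all.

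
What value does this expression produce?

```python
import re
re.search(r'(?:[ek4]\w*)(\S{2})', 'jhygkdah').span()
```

(4, 8)

Pattern: one of [ek4], then zero or more of a word character (non-capturing group); then exactly 2 of a non-whitespace character (captured).
`re.search` scans for the first position where the pattern succeeds.
The match spans [4:8] → 'kdah'.
Captured: group 1 = 'ah'.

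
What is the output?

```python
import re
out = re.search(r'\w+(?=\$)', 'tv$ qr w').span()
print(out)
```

(0, 2)

The lookaround is zero-width — it requires the adjacent text to match without consuming it, so the asserted text isn't part of the match.
`search` walks the string left to right and returns the first match it finds.
The match spans [0:2] → 'tv'.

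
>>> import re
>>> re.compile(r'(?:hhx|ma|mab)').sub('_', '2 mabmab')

`|` is ordered: at each position the engine commits to the first alternative that works.
Matches: at [2:4] → 'ma'; at [5:7] → 'ma'.
`sub` substitutes '_' at each match site.

'2 _b_b'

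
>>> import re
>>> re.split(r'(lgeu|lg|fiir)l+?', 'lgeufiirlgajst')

Because the pattern has a capturing group, `split` also inserts each captured text between the pieces.

['lgeu', 'fiir', 'gajst']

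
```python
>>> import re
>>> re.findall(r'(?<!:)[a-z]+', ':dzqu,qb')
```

The negative lookaround is zero-width — it rules out positions where the adjacent text would match, without consuming anything.
Scanning left to right: at [2:5] → 'zqu'; at [6:8] → 'qb'.
With no groups in the pattern, `findall` gives back each whole match — 2 here.

['zqu', 'qb']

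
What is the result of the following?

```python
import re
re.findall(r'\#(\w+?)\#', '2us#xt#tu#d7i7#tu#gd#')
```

['xt', 'd7i7', 'gd']

Scanning left to right: at [3:7] match '#xt#', group 1 = 'xt'; at [9:15] match '#d7i7#', group 1 = 'd7i7'; at [17:21] match '#gd#', group 1 = 'gd'.
`findall` collects group 1 from each match (3 total).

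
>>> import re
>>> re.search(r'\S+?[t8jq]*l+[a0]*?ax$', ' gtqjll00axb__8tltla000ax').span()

(1, 25)

Pattern: one or more of a non-whitespace character (lazy), then zero or more of one of [t8jq], then one or more of a literal 'l'; then zero or more of one of [a0] (lazy), then the literal 'ax'; then anchored at the end.
Unlike `match`, `search` isn't anchored — it looks for the pattern anywhere in the string.
The match spans [1:25] → 'gtqjll00axb__8tltla000ax'.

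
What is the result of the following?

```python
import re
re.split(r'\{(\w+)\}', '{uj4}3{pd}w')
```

['', 'uj4', '3', 'pd', 'w']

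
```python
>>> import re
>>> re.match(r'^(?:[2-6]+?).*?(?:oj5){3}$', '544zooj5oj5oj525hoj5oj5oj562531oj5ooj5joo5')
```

None

The pattern matches anchored at the start of the string; then one or more of a character in [2-6] (lazy) (non-capturing group); then zero or more of any character (lazy), then the literal 'oj5' repeated 3 times; then anchored at the end.
`match` is anchored at position 0; if the pattern doesn't fit there, it returns None.
Here position 0 doesn't satisfy it, so the call returns None.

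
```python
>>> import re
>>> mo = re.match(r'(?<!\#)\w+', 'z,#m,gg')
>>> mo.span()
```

The negative lookahead/lookbehind blocks any match where the forbidden context is present.
With `match`, the pattern is implicitly anchored at the beginning.
The match spans [0:1] → 'z'.

(0, 1)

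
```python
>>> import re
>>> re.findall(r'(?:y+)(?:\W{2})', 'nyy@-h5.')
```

['yy@-']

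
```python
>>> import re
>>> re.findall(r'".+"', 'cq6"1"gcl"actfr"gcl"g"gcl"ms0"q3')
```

Matches: at [3:30] → '"1"gcl"actfr"gcl"g"gcl"ms0"'.
`findall` yields the raw match text (1 of them) because the pattern has no groups.

['"1"gcl"actfr"gcl"g"gcl"ms0"']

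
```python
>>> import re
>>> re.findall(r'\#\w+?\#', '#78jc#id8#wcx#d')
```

Walking the string: at [0:6] → '#78jc#'; at [9:14] → '#wcx#'.
`findall` yields the raw match text (2 of them) because the pattern has no groups.

['#78jc#', '#wcx#']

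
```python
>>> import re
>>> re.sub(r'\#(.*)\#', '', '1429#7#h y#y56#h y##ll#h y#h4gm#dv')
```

Matches: at [4:32] → '#7#h y#y56#h y##ll#h y#h4gm#'.
`sub` substitutes '' at each match site.

'1429dv'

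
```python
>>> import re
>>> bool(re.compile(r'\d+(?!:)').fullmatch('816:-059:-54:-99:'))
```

False

`re.fullmatch` requires the pattern to consume the entire string.
Here the string isn't matched end-to-end, so the call returns None, and `bool(None)` is False.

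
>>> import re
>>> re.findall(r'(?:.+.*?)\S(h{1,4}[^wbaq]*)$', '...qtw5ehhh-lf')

['h-lf']

Pattern: one or more of any character, then zero or more of any character (lazy) (non-capturing group); then a non-whitespace character; then 1 to 4 of the literal 'h', then zero or more of any character except [wbaq] (captured); then anchored at the end.
Scanning left to right: at [0:14] match '...qtw5ehhh-lf', group 1 = 'h-lf'.
Because there's exactly one group, `findall` drops the full match and keeps group 1 from the one hit.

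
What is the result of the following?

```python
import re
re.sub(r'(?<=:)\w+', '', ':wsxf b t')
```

': b t'

Because the assertion is zero-width, the text it checks is not consumed and won't appear in the result.
Matches: at [1:5] → 'wsxf'.
Every occurrence is swapped for ''.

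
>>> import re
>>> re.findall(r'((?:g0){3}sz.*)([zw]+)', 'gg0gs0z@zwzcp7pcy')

[]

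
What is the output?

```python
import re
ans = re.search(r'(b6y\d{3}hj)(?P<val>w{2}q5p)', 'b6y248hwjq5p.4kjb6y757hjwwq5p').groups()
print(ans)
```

Pattern: the literal 'b6y', then exactly 3 of a digit, then the literal 'hj' (captured); then exactly 2 of a literal 'w', then the literal 'q5p' (captured as 'val').
Unlike `match`, `search` isn't anchored — it looks for the pattern anywhere in the string.
The match spans [16:29] → 'b6y757hjwwq5p'.
Captured: group 1 = 'b6y757hj', group 2 = 'wwq5p'.

('b6y757hj', 'wwq5p')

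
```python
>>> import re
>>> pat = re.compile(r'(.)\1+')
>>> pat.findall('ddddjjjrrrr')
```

['d', 'j', 'r']

The backreference `\1` re-matches whatever the first group consumed, character for character.
Matches: at [0:4] match 'dddd', group 1 = 'd'; at [4:7] match 'jjj', group 1 = 'j'; at [7:11] match 'rrrr', group 1 = 'r'.
`findall` collects group 1 from each match (3 total).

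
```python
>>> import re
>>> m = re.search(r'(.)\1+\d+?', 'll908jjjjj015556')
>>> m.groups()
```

The backreference `\1` re-matches whatever the first group consumed, character for character.
`re.search` scans for the first position where the pattern succeeds.
The match spans [0:3] → 'll9'.
Captured: group 1 = 'l'.

('l',)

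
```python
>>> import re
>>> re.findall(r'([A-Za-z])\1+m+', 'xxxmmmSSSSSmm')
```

['x', 'S']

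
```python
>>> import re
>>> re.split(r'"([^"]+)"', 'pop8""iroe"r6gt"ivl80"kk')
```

['pop8"', 'iroe', 'r6gt', 'ivl80', 'kk']

Matches to split on: at [5:11] → '"iroe"'; at [15:22] → '"ivl80"'.
With a capturing group present, the delimiter's captured portion is kept in the result list.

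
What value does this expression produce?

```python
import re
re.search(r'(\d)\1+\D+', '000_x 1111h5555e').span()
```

(0, 6)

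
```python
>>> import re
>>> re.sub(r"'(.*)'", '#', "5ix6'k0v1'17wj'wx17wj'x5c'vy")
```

Matches: at [4:26] → "'k0v1'17wj'wx17wj'x5c'".
Each match is replaced by '#'.

'5ix6#vy'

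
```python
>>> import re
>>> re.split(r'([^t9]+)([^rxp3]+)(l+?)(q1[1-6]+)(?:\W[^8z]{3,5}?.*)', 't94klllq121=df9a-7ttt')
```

['t9', '4kl', 'l', 'l', 'q121', '']

Pattern: one or more of any character except [t9] (captured); then one or more of any character except [rxp3] (captured); then one or more of a literal 'l' (lazy) (captured); then the literal 'q1', then one or more of a character in [1-6] (captured); then a non-word character, then 3 to 5 of any character except [8z] (lazy), then zero or more of any character (non-capturing group).
Matches to split on: at [2:21] → '4klllq121=df9a-7ttt'.
The group in the pattern means `split` returns the separators' captures alongside the pieces.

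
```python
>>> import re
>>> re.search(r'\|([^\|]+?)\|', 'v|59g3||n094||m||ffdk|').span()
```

`search` walks the string left to right and returns the first match it finds.
The match spans [1:7] → '|59g3|'.
Captured: group 1 = '59g3'.

(1, 7)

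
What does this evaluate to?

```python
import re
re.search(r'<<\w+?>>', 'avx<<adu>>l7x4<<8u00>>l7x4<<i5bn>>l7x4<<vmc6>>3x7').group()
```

`search` walks the string left to right and returns the first match it finds.
The match spans [3:10] → '<<adu>>'.

'<<adu>>'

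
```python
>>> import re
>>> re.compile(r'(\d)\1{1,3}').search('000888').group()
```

'000'

The backreference `\1` re-matches whatever the first group consumed, character for character.
Unlike `match`, `search` isn't anchored — it looks for the pattern anywhere in the string.
The match spans [0:3] → '000'.
Captured: group 1 = '0'.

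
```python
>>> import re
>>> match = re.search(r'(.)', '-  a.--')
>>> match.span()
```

(0, 1)

The pattern matches any character (captured).
The match spans [0:1] → '-'.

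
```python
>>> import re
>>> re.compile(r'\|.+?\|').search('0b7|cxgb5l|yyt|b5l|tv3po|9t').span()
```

A non-greedy quantifier consumes as few characters as it can — just enough that the remainder of the pattern still matches from where it stops; whatever follows it matches normally.
Unlike `match`, `search` isn't anchored — it looks for the pattern anywhere in the string.
The match spans [3:11] → '|cxgb5l|'.

(3, 11)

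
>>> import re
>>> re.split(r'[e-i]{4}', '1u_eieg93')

The pattern matches exactly 4 of a character in [e-i].
Matches to split on: at [3:7] → 'eieg'.
The string is cut at each match, leaving 2 pieces.

['1u_', '93']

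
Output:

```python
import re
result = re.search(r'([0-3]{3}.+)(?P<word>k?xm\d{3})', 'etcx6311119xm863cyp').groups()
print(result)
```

The pattern matches exactly 3 of a character in [0-3], then one or more of any character (captured); then optionally a literal 'k', then the literal 'xm', then exactly 3 of a digit (captured as 'word').
`search` walks the string left to right and returns the first match it finds.
The match spans [5:16] → '311119xm863'.
Captured: group 1 = '311119', group 2 = 'xm863'.

('311119', 'xm863')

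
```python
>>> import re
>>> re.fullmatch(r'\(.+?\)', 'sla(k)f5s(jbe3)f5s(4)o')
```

None

For `fullmatch`, every character of the input must be accounted for by the pattern.
Here the pattern can't cover the whole string, so the call returns None.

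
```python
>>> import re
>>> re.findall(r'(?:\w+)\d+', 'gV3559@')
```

['gV3559']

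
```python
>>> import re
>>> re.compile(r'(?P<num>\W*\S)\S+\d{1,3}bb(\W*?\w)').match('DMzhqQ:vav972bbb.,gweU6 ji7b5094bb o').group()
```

'DMzhqQ:vav972bbb'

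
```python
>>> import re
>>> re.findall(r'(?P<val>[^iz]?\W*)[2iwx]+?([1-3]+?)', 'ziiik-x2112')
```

[('k-', '2')]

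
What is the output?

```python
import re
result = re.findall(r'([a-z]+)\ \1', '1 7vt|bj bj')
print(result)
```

['bj']

After group 1 captures some text, `\1` only succeeds where that same text appears again.
`findall` collects group 1 from the one match (1 total).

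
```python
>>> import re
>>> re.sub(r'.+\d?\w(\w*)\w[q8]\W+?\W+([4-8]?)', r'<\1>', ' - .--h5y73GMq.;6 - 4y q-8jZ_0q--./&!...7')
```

This matches one or more of any character, then optionally a digit, then a word character; then zero or more of a word character (captured); then a word character, then one of [q8], then one or more of a non-word character (lazy); then one or more of a non-word character; then optionally a character in [4-8] (captured).
Each match is replaced using the text its own group 1 captured.

'<>'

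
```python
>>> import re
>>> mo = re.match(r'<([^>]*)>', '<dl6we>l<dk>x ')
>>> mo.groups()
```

With `match`, the pattern is implicitly anchored at the beginning.
The match spans [0:7] → '<dl6we>'.
Captured: group 1 = 'dl6we'.

('dl6we',)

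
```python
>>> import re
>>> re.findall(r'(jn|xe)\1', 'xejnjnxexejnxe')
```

['jn', 'xe']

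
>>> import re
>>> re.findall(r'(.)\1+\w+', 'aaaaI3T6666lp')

['a']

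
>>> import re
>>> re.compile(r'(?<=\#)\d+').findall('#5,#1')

Because the assertion is zero-width, the text it checks is not consumed and won't appear in the result.
Walking the string: at [1:2] → '5'; at [4:5] → '1'.
No capturing groups, so `findall` returns the 2 full match strings.

['5', '1']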